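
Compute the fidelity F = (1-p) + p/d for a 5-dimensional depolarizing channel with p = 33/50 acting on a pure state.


F = (1-p) + p/d
= (1 - 0.6600) + 0.6600/5
= 0.3400 + 0.1320
= 0.4720

0.4720


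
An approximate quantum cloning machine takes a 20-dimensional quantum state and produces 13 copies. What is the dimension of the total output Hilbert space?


Output space = H^(tensor 13) where dim(H) = 20
dim = 20^13
= 400 (after 2 factors)
= 8000 (after 3 factors)
= 160000 (after 4 factors)
= 3200000 (after 5 factors)
= 64000000 (after 6 factors)
= 1280000000 (after 7 factors)
= 25600000000 (after 8 factors)
= 512000000000 (after 9 factors)
= 10240000000000 (after 10 factors)
= 204800000000000 (after 11 factors)
= 4096000000000000 (after 12 factors)
= 81920000000000000 (after 13 factors)
= 81920000000000000

81920000000000000


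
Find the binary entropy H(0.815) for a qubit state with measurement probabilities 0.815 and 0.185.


S = -p*log2(p) - (1-p)*log2(1-p)
p = 0.8150, 1-p = 0.1850
= -0.8150 * log2(0.8150) - 0.1850 * log2(0.1850)
= -(-0.2405) - (-0.4504)
= 0.6909

0.6909


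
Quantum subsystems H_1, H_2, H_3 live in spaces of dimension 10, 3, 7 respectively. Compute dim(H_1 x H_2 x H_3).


dim(H_1 x H_2 x H_3) = 10 * 3 * 7
= 30 * 7
= 210

210


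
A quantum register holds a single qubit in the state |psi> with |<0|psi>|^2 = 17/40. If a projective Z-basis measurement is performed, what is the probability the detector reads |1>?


|alpha|^2 = 17/40 = 0.4250
|beta|^2 = 1 - 17/40 = 23/40 = 0.5750
P(|1>) = |beta|^2 = 0.5750

0.5750


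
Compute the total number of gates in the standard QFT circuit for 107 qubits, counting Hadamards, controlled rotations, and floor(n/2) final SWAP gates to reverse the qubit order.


Hadamard gates: 107
Controlled rotations: n*(n-1)/2 = 107*106/2 = 5671
SWAP gates: floor(n/2) = floor(107/2) = 53
Total = 107 + 5671 + 53
= 5831

5831


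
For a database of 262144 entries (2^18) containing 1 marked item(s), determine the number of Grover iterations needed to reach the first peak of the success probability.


After j Grover iterations the success probability is P(j) = sin^2((2j+1)*theta), where sin(theta) = sqrt(k/N).
N = 2^18 = 262144, k = 1
sin(theta) = sqrt(k/N) = 0.001953125
theta = arcsin(sqrt(k/N)) = 0.001953126242 rad
P(j) reaches its first maximum when (2j+1)*theta is as close as possible to pi/2, i.e. j = round(pi/(4*theta) - 1/2).
pi/(4*theta) - 1/2 = 401.6236
(For comparison, the common estimate pi/4 * sqrt(N/k) = 402.1239; the exact maximiser is used here.)
Optimal iterations = 402

402


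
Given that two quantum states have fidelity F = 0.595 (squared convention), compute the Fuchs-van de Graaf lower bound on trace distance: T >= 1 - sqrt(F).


Fuchs-van de Graaf (squared-fidelity convention): 1 - sqrt(F) <= T <= sqrt(1 - F).
Lower bound: T >= 1 - sqrt(F)
sqrt(F) = sqrt(0.595) = 0.7714
T >= 1 - 0.7714
T >= 0.2286

0.2286


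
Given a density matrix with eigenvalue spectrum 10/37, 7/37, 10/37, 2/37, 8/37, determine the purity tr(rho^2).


tr(rho^2) = sum of eigenvalues squared
= (10/37)^2 + (7/37)^2 + (10/37)^2 + (2/37)^2 + (8/37)^2
= (100 + 49 + 100 + 4 + 64) / 1369
= 317/1369
= 0.2316

0.2316


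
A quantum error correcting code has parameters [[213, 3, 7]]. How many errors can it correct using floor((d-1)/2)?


Code parameters: [[213, 3, 7]], distance d = 7.
Number of correctable errors = floor((d-1)/2)
= floor((7 - 1)/2)
= floor(6/2)
= 3

3


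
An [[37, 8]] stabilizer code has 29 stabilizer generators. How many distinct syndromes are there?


Each stabilizer generator gives a binary (+1 or -1) measurement outcome.
With 29 independent generators:
Total syndromes = 2^29
= 536870912

536870912


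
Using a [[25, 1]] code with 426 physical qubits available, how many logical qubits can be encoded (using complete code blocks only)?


Each code block uses 25 physical qubits for 1 logical qubit(s).
Number of complete blocks = floor(426 / 25) = 17
Logical qubits = 17 * 1
= 17

17


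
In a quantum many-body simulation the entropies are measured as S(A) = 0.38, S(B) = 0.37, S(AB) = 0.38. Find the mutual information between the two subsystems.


I(A:B) = S(A) + S(B) - S(AB)
= 0.38 + 0.37 - 0.38
= 0.3700

0.3700


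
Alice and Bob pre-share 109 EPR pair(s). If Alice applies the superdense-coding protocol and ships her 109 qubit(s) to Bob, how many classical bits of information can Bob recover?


Superdense coding allows 2 classical bits per shared entangled pair.
109 pair(s) -> 2 * 109 = 218 classical bits

218


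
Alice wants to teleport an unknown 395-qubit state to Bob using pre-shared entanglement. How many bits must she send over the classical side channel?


Quantum teleportation requires 2 classical bits per qubit teleported.
395 qubit(s) -> 2 * 395 = 790 classical bits

790


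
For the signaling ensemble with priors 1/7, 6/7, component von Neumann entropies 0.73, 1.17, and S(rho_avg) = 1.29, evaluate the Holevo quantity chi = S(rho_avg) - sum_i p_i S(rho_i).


chi = S(rho) - sum_i p_i * S(rho_i)
Weighted entropy = 1/7 * 0.73 + 6/7 * 1.17
= 1.1071
chi = 1.29 - 1.1071
= 0.1829

0.1829


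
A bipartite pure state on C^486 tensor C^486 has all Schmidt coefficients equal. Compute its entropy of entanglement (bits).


For a maximally entangled state in d x d:
S = log2(d) = log2(486)
= 8.9248

8.9248


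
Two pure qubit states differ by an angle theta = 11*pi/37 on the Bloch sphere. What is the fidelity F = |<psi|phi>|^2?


For states separated by angle theta on Bloch sphere:
F = cos^2(theta/2)
theta = 11*pi/37 = 0.9340
theta/2 = 0.4670
cos(theta/2) = 0.8929
F = 0.7973

0.7973


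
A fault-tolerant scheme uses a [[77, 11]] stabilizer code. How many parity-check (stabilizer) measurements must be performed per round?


For an [[n,k]] stabilizer code:
Number of stabilizer generators = n - k
= 77 - 11
= 66

66


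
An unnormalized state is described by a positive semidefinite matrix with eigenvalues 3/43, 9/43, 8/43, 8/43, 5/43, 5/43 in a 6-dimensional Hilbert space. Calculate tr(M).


tr(M) = sum of eigenvalues
= 3/43 + 9/43 + 8/43 + 8/43 + 5/43 + 5/43
= 38/43
= 0.8837

0.8837


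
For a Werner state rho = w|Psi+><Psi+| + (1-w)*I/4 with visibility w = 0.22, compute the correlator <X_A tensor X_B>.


|Psi+> = (|01> + |10>)/sqrt(2)
For the pure Bell state, <X_A X_B> = +1 (Bell-state Pauli correlator).
The maximally-mixed part I/4 has tr(I/4 * P tensor P) = 0 for any traceless Pauli P.
So <X_A X_B>_rho = w * (+1) + (1 - w) * 0
= 0.22 * (+1)
= 0.2200

0.2200


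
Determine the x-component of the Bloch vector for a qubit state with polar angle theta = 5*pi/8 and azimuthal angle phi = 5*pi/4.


theta = 1.9635, phi = 3.9270
r_x = sin(theta)*cos(phi) = 0.9239 * -0.7071
r_x = -0.6533

-0.6533


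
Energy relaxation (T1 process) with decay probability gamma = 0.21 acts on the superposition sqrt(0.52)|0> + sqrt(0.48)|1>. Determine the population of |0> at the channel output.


For amplitude damping with parameter gamma on state sqrt(a)|0> + sqrt(b)|1>:
alpha^2 = 0.52, beta^2 = 0.48
P(|0>) = alpha^2 + gamma * beta^2
= 0.52 + 0.21 * 0.48
= 0.52 + 0.1008
= 0.6208

0.6208


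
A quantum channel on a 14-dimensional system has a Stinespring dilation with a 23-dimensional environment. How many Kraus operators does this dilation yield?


Tracing out the environment in an orthonormal basis {|i>_E} gives Kraus operators K_i = <i|_E U |0>_E.
Number of Kraus operators = dim(H_env) = d_env
= 23

23


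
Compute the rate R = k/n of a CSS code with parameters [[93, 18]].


Code rate R = k/n
= 18/93
= 0.1935

0.1935


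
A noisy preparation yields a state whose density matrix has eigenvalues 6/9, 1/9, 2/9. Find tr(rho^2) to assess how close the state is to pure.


tr(rho^2) = sum of eigenvalues squared
= (6/9)^2 + (1/9)^2 + (2/9)^2
= (36 + 1 + 4) / 81
= 41/81
= 0.5062

0.5062


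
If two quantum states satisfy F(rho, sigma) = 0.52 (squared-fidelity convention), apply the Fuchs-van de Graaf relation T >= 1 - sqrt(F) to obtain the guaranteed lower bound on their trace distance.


Fuchs-van de Graaf (squared-fidelity convention): 1 - sqrt(F) <= T <= sqrt(1 - F).
Lower bound: T >= 1 - sqrt(F)
sqrt(F) = sqrt(0.52) = 0.7211
T >= 1 - 0.7211
T >= 0.2789

0.2789


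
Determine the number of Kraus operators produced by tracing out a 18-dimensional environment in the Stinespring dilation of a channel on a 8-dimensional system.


Tracing out the environment in an orthonormal basis {|i>_E} gives Kraus operators K_i = <i|_E U |0>_E.
Number of Kraus operators = dim(H_env) = d_env
= 18

18


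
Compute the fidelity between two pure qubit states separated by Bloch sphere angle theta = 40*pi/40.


For states separated by angle theta on Bloch sphere:
F = cos^2(theta/2)
theta = 40*pi/40 = 3.1416
theta/2 = 1.5708
cos(theta/2) = 0.0000
F = 0.0000

0.0000


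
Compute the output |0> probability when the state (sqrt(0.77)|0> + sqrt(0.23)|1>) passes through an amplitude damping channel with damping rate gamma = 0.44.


For amplitude damping with parameter gamma on state sqrt(a)|0> + sqrt(b)|1>:
alpha^2 = 0.77, beta^2 = 0.23
P(|0>) = alpha^2 + gamma * beta^2
= 0.77 + 0.44 * 0.23
= 0.77 + 0.1012
= 0.8712

0.8712


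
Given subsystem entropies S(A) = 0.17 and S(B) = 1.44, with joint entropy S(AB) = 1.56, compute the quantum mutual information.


I(A:B) = S(A) + S(B) - S(AB)
= 0.17 + 1.44 - 1.56
= 0.0500

0.0500


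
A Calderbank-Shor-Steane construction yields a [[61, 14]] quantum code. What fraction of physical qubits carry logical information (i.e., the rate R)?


Code rate R = k/n
= 14/61
= 0.2295

0.2295


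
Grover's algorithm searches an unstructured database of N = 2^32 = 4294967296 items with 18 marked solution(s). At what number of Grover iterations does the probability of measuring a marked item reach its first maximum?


After j Grover iterations the success probability is P(j) = sin^2((2j+1)*theta), where sin(theta) = sqrt(k/N).
N = 2^32 = 4294967296, k = 18
sin(theta) = sqrt(k/N) = 6.473755931e-05
theta = arcsin(sqrt(k/N)) = 6.473755936e-05 rad
P(j) reaches its first maximum when (2j+1)*theta is as close as possible to pi/2, i.e. j = round(pi/(4*theta) - 1/2).
pi/(4*theta) - 1/2 = 12131.5323
(For comparison, the common estimate pi/4 * sqrt(N/k) = 12132.0323; the exact maximiser is used here.)
Optimal iterations = 12132

12132


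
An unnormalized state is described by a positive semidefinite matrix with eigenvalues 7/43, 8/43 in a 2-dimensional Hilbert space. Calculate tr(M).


tr(M) = sum of eigenvalues
= 7/43 + 8/43
= 15/43
= 0.3488

0.3488


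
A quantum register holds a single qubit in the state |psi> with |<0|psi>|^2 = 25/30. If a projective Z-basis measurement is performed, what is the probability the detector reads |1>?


|alpha|^2 = 25/30 = 0.8333
|beta|^2 = 1 - 25/30 = 5/30 = 0.1667
P(|1>) = |beta|^2 = 0.1667

0.1667


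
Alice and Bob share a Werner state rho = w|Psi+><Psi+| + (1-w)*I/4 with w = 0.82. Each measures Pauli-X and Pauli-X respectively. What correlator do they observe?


|Psi+> = (|01> + |10>)/sqrt(2)
For the pure Bell state, <X_A X_B> = +1 (Bell-state Pauli correlator).
The maximally-mixed part I/4 has tr(I/4 * P tensor P) = 0 for any traceless Pauli P.
So <X_A X_B>_rho = w * (+1) + (1 - w) * 0
= 0.82 * (+1)
= 0.8200

0.8200


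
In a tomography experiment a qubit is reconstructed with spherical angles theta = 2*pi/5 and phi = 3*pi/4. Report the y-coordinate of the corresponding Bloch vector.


theta = 1.2566, phi = 2.3562
r_y = sin(theta)*sin(phi) = 0.9511 * 0.7071
r_y = 0.6725

0.6725


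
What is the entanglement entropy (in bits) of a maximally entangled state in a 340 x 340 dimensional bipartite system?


For a maximally entangled state in d x d:
S = log2(d) = log2(340)
= 8.4094

8.4094


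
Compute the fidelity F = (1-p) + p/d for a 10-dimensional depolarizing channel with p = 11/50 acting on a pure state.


F = (1-p) + p/d
= (1 - 0.2200) + 0.2200/10
= 0.7800 + 0.0220
= 0.8020

0.8020


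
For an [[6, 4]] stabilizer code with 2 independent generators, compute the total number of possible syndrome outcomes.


Each stabilizer generator gives a binary (+1 or -1) measurement outcome.
With 2 independent generators:
Total syndromes = 2^2
= 4

4


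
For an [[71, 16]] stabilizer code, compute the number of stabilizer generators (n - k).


For an [[n,k]] stabilizer code:
Number of stabilizer generators = n - k
= 71 - 16
= 55

55


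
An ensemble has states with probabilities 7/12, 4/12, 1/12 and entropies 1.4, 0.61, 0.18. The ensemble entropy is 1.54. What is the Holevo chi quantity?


chi = S(rho) - sum_i p_i * S(rho_i)
Weighted entropy = 7/12 * 1.4 + 4/12 * 0.61 + 1/12 * 0.18
= 1.0350
chi = 1.54 - 1.0350
= 0.5050

0.5050


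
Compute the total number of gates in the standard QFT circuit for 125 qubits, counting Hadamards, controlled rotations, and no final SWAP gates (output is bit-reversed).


Hadamard gates: 125
Controlled rotations: n*(n-1)/2 = 125*124/2 = 7750
SWAP gates: 0 (omitted)
Total = 125 + 7750
= 7875

7875


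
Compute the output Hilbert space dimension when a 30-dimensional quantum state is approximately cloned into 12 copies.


Output space = H^(tensor 12) where dim(H) = 30
dim = 30^12
= 900 (after 2 factors)
= 27000 (after 3 factors)
= 810000 (after 4 factors)
= 24300000 (after 5 factors)
= 729000000 (after 6 factors)
= 21870000000 (after 7 factors)
= 656100000000 (after 8 factors)
= 19683000000000 (after 9 factors)
= 590490000000000 (after 10 factors)
= 17714700000000000 (after 11 factors)
= 531441000000000000 (after 12 factors)
= 531441000000000000

531441000000000000


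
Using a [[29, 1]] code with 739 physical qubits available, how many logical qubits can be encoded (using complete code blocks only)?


Each code block uses 29 physical qubits for 1 logical qubit(s).
Number of complete blocks = floor(739 / 29) = 25
Logical qubits = 25 * 1
= 25

25


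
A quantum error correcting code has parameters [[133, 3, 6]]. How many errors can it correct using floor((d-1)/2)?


Code parameters: [[133, 3, 6]], distance d = 6.
Number of correctable errors = floor((d-1)/2)
= floor((6 - 1)/2)
= floor(5/2)
= 2

2


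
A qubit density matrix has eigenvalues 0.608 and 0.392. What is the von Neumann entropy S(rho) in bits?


S = -p*log2(p) - (1-p)*log2(1-p)
p = 0.6080, 1-p = 0.3920
= -0.6080 * log2(0.6080) - 0.3920 * log2(0.3920)
= -(-0.4365) - (-0.5296)
= 0.9661

0.9661


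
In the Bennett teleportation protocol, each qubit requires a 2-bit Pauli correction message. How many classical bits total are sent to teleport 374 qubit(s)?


Quantum teleportation requires 2 classical bits per qubit teleported.
374 qubit(s) -> 2 * 374 = 748 classical bits

748


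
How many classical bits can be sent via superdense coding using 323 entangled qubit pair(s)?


Superdense coding allows 2 classical bits per shared entangled pair.
323 pair(s) -> 2 * 323 = 646 classical bits

646


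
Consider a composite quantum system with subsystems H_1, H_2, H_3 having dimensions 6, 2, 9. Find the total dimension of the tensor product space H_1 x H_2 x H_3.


dim(H_1 x H_2 x H_3) = 6 * 2 * 9
= 12 * 9
= 108

108


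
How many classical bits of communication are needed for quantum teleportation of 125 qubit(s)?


Quantum teleportation requires 2 classical bits per qubit teleported.
125 qubit(s) -> 2 * 125 = 250 classical bits

250


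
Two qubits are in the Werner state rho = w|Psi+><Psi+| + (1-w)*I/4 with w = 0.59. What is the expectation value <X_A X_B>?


|Psi+> = (|01> + |10>)/sqrt(2)
For the pure Bell state, <X_A X_B> = +1 (Bell-state Pauli correlator).
The maximally-mixed part I/4 has tr(I/4 * P tensor P) = 0 for any traceless Pauli P.
So <X_A X_B>_rho = w * (+1) + (1 - w) * 0
= 0.59 * (+1)
= 0.5900

0.5900


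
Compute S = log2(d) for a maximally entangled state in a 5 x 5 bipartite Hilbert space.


For a maximally entangled state in d x d:
S = log2(d) = log2(5)
= 2.3219

2.3219


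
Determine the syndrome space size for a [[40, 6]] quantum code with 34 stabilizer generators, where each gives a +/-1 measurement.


Each stabilizer generator gives a binary (+1 or -1) measurement outcome.
With 34 independent generators:
Total syndromes = 2^34
= 17179869184

17179869184


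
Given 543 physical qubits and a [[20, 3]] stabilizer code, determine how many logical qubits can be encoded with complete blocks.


Each code block uses 20 physical qubits for 3 logical qubit(s).
Number of complete blocks = floor(543 / 20) = 27
Logical qubits = 27 * 3
= 81

81


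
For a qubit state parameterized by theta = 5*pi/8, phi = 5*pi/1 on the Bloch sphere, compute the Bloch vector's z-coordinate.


theta = 1.9635, phi = 15.7080
r_z = cos(theta) = -0.3827

-0.3827


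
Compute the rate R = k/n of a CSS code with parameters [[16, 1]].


Code rate R = k/n
= 1/16
= 0.0625

0.0625


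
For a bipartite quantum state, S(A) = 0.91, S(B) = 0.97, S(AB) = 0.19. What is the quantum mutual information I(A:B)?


I(A:B) = S(A) + S(B) - S(AB)
= 0.91 + 0.97 - 0.19
= 1.6900

1.6900


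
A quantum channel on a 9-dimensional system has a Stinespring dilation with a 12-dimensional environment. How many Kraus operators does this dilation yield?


Tracing out the environment in an orthonormal basis {|i>_E} gives Kraus operators K_i = <i|_E U |0>_E.
Number of Kraus operators = dim(H_env) = d_env
= 12

12


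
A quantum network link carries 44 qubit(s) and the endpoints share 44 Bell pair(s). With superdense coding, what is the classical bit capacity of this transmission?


Superdense coding allows 2 classical bits per shared entangled pair.
44 pair(s) -> 2 * 44 = 88 classical bits

88


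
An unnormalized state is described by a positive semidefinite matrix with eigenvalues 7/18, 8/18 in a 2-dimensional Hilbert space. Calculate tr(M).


tr(M) = sum of eigenvalues
= 7/18 + 8/18
= 15/18
= 0.8333

0.8333


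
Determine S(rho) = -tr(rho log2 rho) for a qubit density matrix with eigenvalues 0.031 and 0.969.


S = -p*log2(p) - (1-p)*log2(1-p)
p = 0.0310, 1-p = 0.9690
= -0.0310 * log2(0.0310) - 0.9690 * log2(0.9690)
= -(-0.1554) - (-0.0440)
= 0.1994

0.1994


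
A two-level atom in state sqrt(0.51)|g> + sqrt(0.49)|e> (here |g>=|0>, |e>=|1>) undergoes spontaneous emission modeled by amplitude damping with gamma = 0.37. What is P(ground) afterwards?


For amplitude damping with parameter gamma on state sqrt(a)|0> + sqrt(b)|1>:
alpha^2 = 0.51, beta^2 = 0.49
P(|0>) = alpha^2 + gamma * beta^2
= 0.51 + 0.37 * 0.49
= 0.51 + 0.1813
= 0.6913

0.6913


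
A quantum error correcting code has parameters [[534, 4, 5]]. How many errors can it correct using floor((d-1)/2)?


Code parameters: [[534, 4, 5]], distance d = 5.
Number of correctable errors = floor((d-1)/2)
= floor((5 - 1)/2)
= floor(4/2)
= 2

2


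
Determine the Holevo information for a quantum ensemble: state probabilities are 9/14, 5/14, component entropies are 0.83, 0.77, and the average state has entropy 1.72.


chi = S(rho) - sum_i p_i * S(rho_i)
Weighted entropy = 9/14 * 0.83 + 5/14 * 0.77
= 0.8086
chi = 1.72 - 0.8086
= 0.9114

0.9114


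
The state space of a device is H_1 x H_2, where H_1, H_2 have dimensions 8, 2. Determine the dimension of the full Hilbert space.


dim(H_1 x H_2) = 8 * 2
= 16

16


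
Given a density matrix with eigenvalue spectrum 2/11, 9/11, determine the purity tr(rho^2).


tr(rho^2) = sum of eigenvalues squared
= (2/11)^2 + (9/11)^2
= (4 + 81) / 121
= 85/121
= 0.7025

0.7025


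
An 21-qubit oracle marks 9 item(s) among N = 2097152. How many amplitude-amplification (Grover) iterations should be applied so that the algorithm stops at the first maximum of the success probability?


After j Grover iterations the success probability is P(j) = sin^2((2j+1)*theta), where sin(theta) = sqrt(k/N).
N = 2^21 = 2097152, k = 9
sin(theta) = sqrt(k/N) = 0.002071601898
theta = arcsin(sqrt(k/N)) = 0.00207160338 rad
P(j) reaches its first maximum when (2j+1)*theta is as close as possible to pi/2, i.e. j = round(pi/(4*theta) - 1/2).
pi/(4*theta) - 1/2 = 378.6257
(For comparison, the common estimate pi/4 * sqrt(N/k) = 379.1260; the exact maximiser is used here.)
Optimal iterations = 379

379


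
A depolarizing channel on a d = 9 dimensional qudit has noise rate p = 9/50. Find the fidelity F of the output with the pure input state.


F = (1-p) + p/d
= (1 - 0.1800) + 0.1800/9
= 0.8200 + 0.0200
= 0.8400

0.8400


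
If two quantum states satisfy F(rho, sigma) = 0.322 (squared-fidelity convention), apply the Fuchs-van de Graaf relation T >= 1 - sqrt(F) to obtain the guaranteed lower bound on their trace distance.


Fuchs-van de Graaf (squared-fidelity convention): 1 - sqrt(F) <= T <= sqrt(1 - F).
Lower bound: T >= 1 - sqrt(F)
sqrt(F) = sqrt(0.322) = 0.5675
T >= 1 - 0.5675
T >= 0.4325

0.4325


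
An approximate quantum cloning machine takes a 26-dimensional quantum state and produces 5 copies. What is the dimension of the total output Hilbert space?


Output space = H^(tensor 5) where dim(H) = 26
dim = 26^5
= 676 (after 2 factors)
= 17576 (after 3 factors)
= 456976 (after 4 factors)
= 11881376 (after 5 factors)
= 11881376

11881376


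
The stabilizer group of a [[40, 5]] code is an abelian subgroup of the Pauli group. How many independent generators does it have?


For an [[n,k]] stabilizer code:
Number of stabilizer generators = n - k
= 40 - 5
= 35

35


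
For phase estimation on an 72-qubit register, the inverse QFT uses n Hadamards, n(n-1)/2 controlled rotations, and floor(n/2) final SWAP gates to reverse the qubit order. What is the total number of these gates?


Hadamard gates: 72
Controlled rotations: n*(n-1)/2 = 72*71/2 = 2556
SWAP gates: floor(n/2) = floor(72/2) = 36
Total = 72 + 2556 + 36
= 2664

2664


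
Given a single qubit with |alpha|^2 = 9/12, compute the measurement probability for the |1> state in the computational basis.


|alpha|^2 = 9/12 = 0.7500
|beta|^2 = 1 - 9/12 = 3/12 = 0.2500
P(|1>) = |beta|^2 = 0.2500

0.2500


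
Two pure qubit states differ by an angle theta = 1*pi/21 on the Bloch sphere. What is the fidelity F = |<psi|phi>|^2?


For states separated by angle theta on Bloch sphere:
F = cos^2(theta/2)
theta = 1*pi/21 = 0.1496
theta/2 = 0.0748
cos(theta/2) = 0.9972
F = 0.9944

0.9944


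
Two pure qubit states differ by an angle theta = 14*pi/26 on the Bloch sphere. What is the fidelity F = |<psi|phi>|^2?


For states separated by angle theta on Bloch sphere:
F = cos^2(theta/2)
theta = 14*pi/26 = 1.6916
theta/2 = 0.8458
cos(theta/2) = 0.6631
F = 0.4397

0.4397


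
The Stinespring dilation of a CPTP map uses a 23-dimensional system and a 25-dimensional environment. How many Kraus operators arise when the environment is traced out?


Tracing out the environment in an orthonormal basis {|i>_E} gives Kraus operators K_i = <i|_E U |0>_E.
Number of Kraus operators = dim(H_env) = d_env
= 25

25


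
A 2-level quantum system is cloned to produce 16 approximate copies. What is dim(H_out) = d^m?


Output space = H^(tensor 16) where dim(H) = 2
dim = 2^16
= 4 (after 2 factors)
= 8 (after 3 factors)
= 16 (after 4 factors)
= 32 (after 5 factors)
= 64 (after 6 factors)
= 128 (after 7 factors)
= 256 (after 8 factors)
= 512 (after 9 factors)
= 1024 (after 10 factors)
= 2048 (after 11 factors)
= 4096 (after 12 factors)
= 8192 (after 13 factors)
= 16384 (after 14 factors)
= 32768 (after 15 factors)
= 65536 (after 16 factors)
= 65536

65536


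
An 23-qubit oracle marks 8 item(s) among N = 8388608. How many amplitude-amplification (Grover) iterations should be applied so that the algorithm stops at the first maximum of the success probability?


After j Grover iterations the success probability is P(j) = sin^2((2j+1)*theta), where sin(theta) = sqrt(k/N).
N = 2^23 = 8388608, k = 8
sin(theta) = sqrt(k/N) = 0.0009765625
theta = arcsin(sqrt(k/N)) = 0.0009765626552 rad
P(j) reaches its first maximum when (2j+1)*theta is as close as possible to pi/2, i.e. j = round(pi/(4*theta) - 1/2).
pi/(4*theta) - 1/2 = 803.7476
(For comparison, the common estimate pi/4 * sqrt(N/k) = 804.2477; the exact maximiser is used here.)
Optimal iterations = 804

804


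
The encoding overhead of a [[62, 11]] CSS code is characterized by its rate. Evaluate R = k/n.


Code rate R = k/n
= 11/62
= 0.1774

0.1774


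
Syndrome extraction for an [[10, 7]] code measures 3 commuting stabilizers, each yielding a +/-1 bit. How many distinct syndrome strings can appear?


Each stabilizer generator gives a binary (+1 or -1) measurement outcome.
With 3 independent generators:
Total syndromes = 2^3
= 8

8


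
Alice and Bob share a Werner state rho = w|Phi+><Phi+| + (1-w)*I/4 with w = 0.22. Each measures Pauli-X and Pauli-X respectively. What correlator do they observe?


|Phi+> = (|00> + |11>)/sqrt(2)
For the pure Bell state, <X_A X_B> = +1 (Bell-state Pauli correlator).
The maximally-mixed part I/4 has tr(I/4 * P tensor P) = 0 for any traceless Pauli P.
So <X_A X_B>_rho = w * (+1) + (1 - w) * 0
= 0.22 * (+1)
= 0.2200

0.2200


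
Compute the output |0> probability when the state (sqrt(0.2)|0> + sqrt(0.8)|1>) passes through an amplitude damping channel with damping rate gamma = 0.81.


For amplitude damping with parameter gamma on state sqrt(a)|0> + sqrt(b)|1>:
alpha^2 = 0.2, beta^2 = 0.8
P(|0>) = alpha^2 + gamma * beta^2
= 0.2 + 0.81 * 0.8
= 0.2 + 0.6480
= 0.8480

0.8480


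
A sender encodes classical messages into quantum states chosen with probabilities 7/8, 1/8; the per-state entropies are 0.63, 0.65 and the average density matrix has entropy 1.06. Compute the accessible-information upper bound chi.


chi = S(rho) - sum_i p_i * S(rho_i)
Weighted entropy = 7/8 * 0.63 + 1/8 * 0.65
= 0.6325
chi = 1.06 - 0.6325
= 0.4275

0.4275


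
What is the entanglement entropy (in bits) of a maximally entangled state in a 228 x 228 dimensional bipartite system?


For a maximally entangled state in d x d:
S = log2(d) = log2(228)
= 7.8329

7.8329


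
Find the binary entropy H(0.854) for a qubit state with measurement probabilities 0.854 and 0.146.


S = -p*log2(p) - (1-p)*log2(1-p)
p = 0.8540, 1-p = 0.1460
= -0.8540 * log2(0.8540) - 0.1460 * log2(0.1460)
= -(-0.1944) - (-0.4053)
= 0.5997

0.5997


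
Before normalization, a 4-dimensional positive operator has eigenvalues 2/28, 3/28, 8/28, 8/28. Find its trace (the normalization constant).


tr(M) = sum of eigenvalues
= 2/28 + 3/28 + 8/28 + 8/28
= 21/28
= 0.7500

0.7500


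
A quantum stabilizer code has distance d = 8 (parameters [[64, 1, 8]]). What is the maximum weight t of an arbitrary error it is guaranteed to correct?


Code parameters: [[64, 1, 8]], distance d = 8.
Number of correctable errors = floor((d-1)/2)
= floor((8 - 1)/2)
= floor(7/2)
= 3

3


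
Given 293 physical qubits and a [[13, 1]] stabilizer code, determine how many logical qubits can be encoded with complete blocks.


Each code block uses 13 physical qubits for 1 logical qubit(s).
Number of complete blocks = floor(293 / 13) = 22
Logical qubits = 22 * 1
= 22

22


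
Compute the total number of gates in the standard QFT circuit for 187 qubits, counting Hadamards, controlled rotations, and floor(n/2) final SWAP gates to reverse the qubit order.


Hadamard gates: 187
Controlled rotations: n*(n-1)/2 = 187*186/2 = 17391
SWAP gates: floor(n/2) = floor(187/2) = 93
Total = 187 + 17391 + 93
= 17671

17671


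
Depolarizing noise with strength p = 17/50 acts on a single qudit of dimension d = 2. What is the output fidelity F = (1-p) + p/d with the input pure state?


F = (1-p) + p/d
= (1 - 0.3400) + 0.3400/2
= 0.6600 + 0.1700
= 0.8300

0.8300


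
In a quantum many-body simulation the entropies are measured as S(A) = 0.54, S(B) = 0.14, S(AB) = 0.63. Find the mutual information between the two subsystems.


I(A:B) = S(A) + S(B) - S(AB)
= 0.54 + 0.14 - 0.63
= 0.0500

0.0500


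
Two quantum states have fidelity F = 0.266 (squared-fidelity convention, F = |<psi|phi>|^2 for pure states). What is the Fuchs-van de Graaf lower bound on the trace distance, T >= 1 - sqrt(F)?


Fuchs-van de Graaf (squared-fidelity convention): 1 - sqrt(F) <= T <= sqrt(1 - F).
Lower bound: T >= 1 - sqrt(F)
sqrt(F) = sqrt(0.266) = 0.5158
T >= 1 - 0.5158
T >= 0.4842

0.4842


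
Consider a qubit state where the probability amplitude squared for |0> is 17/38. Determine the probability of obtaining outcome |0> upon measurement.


|alpha|^2 = 17/38 = 0.4474
|beta|^2 = 1 - 17/38 = 21/38 = 0.5526
P(|0>) = |alpha|^2 = 0.4474

0.4474


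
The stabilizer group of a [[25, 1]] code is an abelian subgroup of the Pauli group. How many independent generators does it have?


For an [[n,k]] stabilizer code:
Number of stabilizer generators = n - k
= 25 - 1
= 24

24


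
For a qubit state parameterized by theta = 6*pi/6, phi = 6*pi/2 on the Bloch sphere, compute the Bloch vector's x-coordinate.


theta = 3.1416, phi = 9.4248
r_x = sin(theta)*cos(phi) = 0.0000 * -1.0000
r_x = 0.0000

0.0000


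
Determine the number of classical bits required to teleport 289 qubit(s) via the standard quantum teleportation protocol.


Quantum teleportation requires 2 classical bits per qubit teleported.
289 qubit(s) -> 2 * 289 = 578 classical bits

578


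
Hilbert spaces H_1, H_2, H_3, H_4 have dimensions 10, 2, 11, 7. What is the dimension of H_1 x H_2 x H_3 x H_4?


dim(H_1 x H_2 x H_3 x H_4) = 10 * 2 * 11 * 7
= 20 * 11 * 7
= 220 * 7
= 1540

1540


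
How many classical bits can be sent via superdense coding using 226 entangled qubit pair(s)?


Superdense coding allows 2 classical bits per shared entangled pair.
226 pair(s) -> 2 * 226 = 452 classical bits

452


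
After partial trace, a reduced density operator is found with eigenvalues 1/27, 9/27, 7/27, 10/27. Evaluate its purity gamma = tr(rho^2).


tr(rho^2) = sum of eigenvalues squared
= (1/27)^2 + (9/27)^2 + (7/27)^2 + (10/27)^2
= (1 + 81 + 49 + 100) / 729
= 231/729
= 0.3169

0.3169


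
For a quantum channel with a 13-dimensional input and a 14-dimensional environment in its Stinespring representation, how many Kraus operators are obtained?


Tracing out the environment in an orthonormal basis {|i>_E} gives Kraus operators K_i = <i|_E U |0>_E.
Number of Kraus operators = dim(H_env) = d_env
= 14

14


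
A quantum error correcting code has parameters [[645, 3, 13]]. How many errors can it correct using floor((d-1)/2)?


Code parameters: [[645, 3, 13]], distance d = 13.
Number of correctable errors = floor((d-1)/2)
= floor((13 - 1)/2)
= floor(12/2)
= 6

6


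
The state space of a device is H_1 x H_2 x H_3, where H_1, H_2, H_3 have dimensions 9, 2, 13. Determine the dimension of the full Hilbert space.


dim(H_1 x H_2 x H_3) = 9 * 2 * 13
= 18 * 13
= 234

234


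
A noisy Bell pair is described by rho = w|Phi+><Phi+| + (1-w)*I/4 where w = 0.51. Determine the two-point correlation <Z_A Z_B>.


|Phi+> = (|00> + |11>)/sqrt(2)
For the pure Bell state, <Z_A Z_B> = +1 (Bell-state Pauli correlator).
The maximally-mixed part I/4 has tr(I/4 * P tensor P) = 0 for any traceless Pauli P.
So <Z_A Z_B>_rho = w * (+1) + (1 - w) * 0
= 0.51 * (+1)
= 0.5100

0.5100


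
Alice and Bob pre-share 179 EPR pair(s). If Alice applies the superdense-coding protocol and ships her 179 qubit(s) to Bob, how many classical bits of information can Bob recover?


Superdense coding allows 2 classical bits per shared entangled pair.
179 pair(s) -> 2 * 179 = 358 classical bits

358


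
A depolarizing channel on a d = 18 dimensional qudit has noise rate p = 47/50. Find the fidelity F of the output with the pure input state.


F = (1-p) + p/d
= (1 - 0.9400) + 0.9400/18
= 0.0600 + 0.0522
= 0.1122

0.1122


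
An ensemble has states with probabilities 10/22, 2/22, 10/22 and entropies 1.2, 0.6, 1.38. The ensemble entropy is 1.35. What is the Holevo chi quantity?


chi = S(rho) - sum_i p_i * S(rho_i)
Weighted entropy = 10/22 * 1.2 + 2/22 * 0.6 + 10/22 * 1.38
= 1.2273
chi = 1.35 - 1.2273
= 0.1227

0.1227


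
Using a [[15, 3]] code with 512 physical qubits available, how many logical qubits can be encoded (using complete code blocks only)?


Each code block uses 15 physical qubits for 3 logical qubit(s).
Number of complete blocks = floor(512 / 15) = 34
Logical qubits = 34 * 3
= 102

102


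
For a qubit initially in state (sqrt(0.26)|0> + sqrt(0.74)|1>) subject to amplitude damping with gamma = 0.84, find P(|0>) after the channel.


For amplitude damping with parameter gamma on state sqrt(a)|0> + sqrt(b)|1>:
alpha^2 = 0.26, beta^2 = 0.74
P(|0>) = alpha^2 + gamma * beta^2
= 0.26 + 0.84 * 0.74
= 0.26 + 0.6216
= 0.8816

0.8816


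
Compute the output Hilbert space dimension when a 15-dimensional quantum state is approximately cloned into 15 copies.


Output space = H^(tensor 15) where dim(H) = 15
dim = 15^15
= 225 (after 2 factors)
= 3375 (after 3 factors)
= 50625 (after 4 factors)
= 759375 (after 5 factors)
= 11390625 (after 6 factors)
= 170859375 (after 7 factors)
= 2562890625 (after 8 factors)
= 38443359375 (after 9 factors)
= 576650390625 (after 10 factors)
= 8649755859375 (after 11 factors)
= 129746337890625 (after 12 factors)
= 1946195068359375 (after 13 factors)
= 29192926025390625 (after 14 factors)
= 437893890380859375 (after 15 factors)
= 437893890380859375

437893890380859375


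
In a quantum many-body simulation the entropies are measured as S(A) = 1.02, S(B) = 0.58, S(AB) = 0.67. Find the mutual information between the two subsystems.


I(A:B) = S(A) + S(B) - S(AB)
= 1.02 + 0.58 - 0.67
= 0.9300

0.9300


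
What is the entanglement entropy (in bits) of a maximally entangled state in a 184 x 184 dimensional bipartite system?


For a maximally entangled state in d x d:
S = log2(d) = log2(184)
= 7.5236

7.5236


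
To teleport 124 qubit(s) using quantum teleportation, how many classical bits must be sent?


Quantum teleportation requires 2 classical bits per qubit teleported.
124 qubit(s) -> 2 * 124 = 248 classical bits

248


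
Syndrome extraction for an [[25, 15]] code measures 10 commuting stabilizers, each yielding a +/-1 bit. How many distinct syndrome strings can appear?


Each stabilizer generator gives a binary (+1 or -1) measurement outcome.
With 10 independent generators:
Total syndromes = 2^10
= 1024

1024


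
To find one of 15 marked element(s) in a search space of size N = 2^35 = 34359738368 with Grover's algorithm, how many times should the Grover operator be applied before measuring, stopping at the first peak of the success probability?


After j Grover iterations the success probability is P(j) = sin^2((2j+1)*theta), where sin(theta) = sqrt(k/N).
N = 2^35 = 34359738368, k = 15
sin(theta) = sqrt(k/N) = 2.089395742e-05
theta = arcsin(sqrt(k/N)) = 2.089395743e-05 rad
P(j) reaches its first maximum when (2j+1)*theta is as close as possible to pi/2, i.e. j = round(pi/(4*theta) - 1/2).
pi/(4*theta) - 1/2 = 37589.2274
(For comparison, the common estimate pi/4 * sqrt(N/k) = 37589.7274; the exact maximiser is used here.)
Optimal iterations = 37589

37589


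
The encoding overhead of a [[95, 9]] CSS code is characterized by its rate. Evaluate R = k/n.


Code rate R = k/n
= 9/95
= 0.0947

0.0947


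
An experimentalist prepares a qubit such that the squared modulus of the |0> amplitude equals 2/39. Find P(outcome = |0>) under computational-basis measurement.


|alpha|^2 = 2/39 = 0.0513
|beta|^2 = 1 - 2/39 = 37/39 = 0.9487
P(|0>) = |alpha|^2 = 0.0513

0.0513


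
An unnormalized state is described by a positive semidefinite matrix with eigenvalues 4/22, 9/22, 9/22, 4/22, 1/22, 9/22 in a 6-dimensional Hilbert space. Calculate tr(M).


tr(M) = sum of eigenvalues
= 4/22 + 9/22 + 9/22 + 4/22 + 1/22 + 9/22
= 36/22
= 1.6364

1.6364


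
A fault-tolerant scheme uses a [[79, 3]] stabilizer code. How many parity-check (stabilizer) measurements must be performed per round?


For an [[n,k]] stabilizer code:
Number of stabilizer generators = n - k
= 79 - 3
= 76

76


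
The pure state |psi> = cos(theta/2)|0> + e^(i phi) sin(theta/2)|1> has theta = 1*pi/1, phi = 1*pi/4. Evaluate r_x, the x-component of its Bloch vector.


theta = 3.1416, phi = 0.7854
r_x = sin(theta)*cos(phi) = 0.0000 * 0.7071
r_x = 0.0000

0.0000


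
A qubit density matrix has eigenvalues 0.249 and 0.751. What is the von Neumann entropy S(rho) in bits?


S = -p*log2(p) - (1-p)*log2(1-p)
p = 0.2490, 1-p = 0.7510
= -0.2490 * log2(0.2490) - 0.7510 * log2(0.7510)
= -(-0.4994) - (-0.3102)
= 0.8097

0.8097


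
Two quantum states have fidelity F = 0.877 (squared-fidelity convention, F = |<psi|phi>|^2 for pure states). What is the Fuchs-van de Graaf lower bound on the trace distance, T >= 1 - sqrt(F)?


Fuchs-van de Graaf (squared-fidelity convention): 1 - sqrt(F) <= T <= sqrt(1 - F).
Lower bound: T >= 1 - sqrt(F)
sqrt(F) = sqrt(0.877) = 0.9365
T >= 1 - 0.9365
T >= 0.0635

0.0635


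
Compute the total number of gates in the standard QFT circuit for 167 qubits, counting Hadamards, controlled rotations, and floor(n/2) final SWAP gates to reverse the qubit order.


Hadamard gates: 167
Controlled rotations: n*(n-1)/2 = 167*166/2 = 13861
SWAP gates: floor(n/2) = floor(167/2) = 83
Total = 167 + 13861 + 83
= 14111

14111


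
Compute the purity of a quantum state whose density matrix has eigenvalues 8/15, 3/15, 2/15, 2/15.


tr(rho^2) = sum of eigenvalues squared
= (8/15)^2 + (3/15)^2 + (2/15)^2 + (2/15)^2
= (64 + 9 + 4 + 4) / 225
= 81/225
= 0.3600

0.3600


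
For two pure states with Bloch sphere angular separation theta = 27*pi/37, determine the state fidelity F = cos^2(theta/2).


For states separated by angle theta on Bloch sphere:
F = cos^2(theta/2)
theta = 27*pi/37 = 2.2925
theta/2 = 1.1463
cos(theta/2) = 0.4119
F = 0.1697

0.1697


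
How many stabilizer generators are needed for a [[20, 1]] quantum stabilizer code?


For an [[n,k]] stabilizer code:
Number of stabilizer generators = n - k
= 20 - 1
= 19

19


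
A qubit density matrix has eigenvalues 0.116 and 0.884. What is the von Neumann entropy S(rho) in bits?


S = -p*log2(p) - (1-p)*log2(1-p)
p = 0.1160, 1-p = 0.8840
= -0.1160 * log2(0.1160) - 0.8840 * log2(0.8840)
= -(-0.3605) - (-0.1572)
= 0.5178

0.5178


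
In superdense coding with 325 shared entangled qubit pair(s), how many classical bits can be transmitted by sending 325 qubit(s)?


Superdense coding allows 2 classical bits per shared entangled pair.
325 pair(s) -> 2 * 325 = 650 classical bits

650


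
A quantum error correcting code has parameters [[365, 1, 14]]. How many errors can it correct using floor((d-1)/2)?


Code parameters: [[365, 1, 14]], distance d = 14.
Number of correctable errors = floor((d-1)/2)
= floor((14 - 1)/2)
= floor(13/2)
= 6

6


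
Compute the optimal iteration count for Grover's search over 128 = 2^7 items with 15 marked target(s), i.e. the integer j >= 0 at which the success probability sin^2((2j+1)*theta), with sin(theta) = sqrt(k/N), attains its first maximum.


After j Grover iterations the success probability is P(j) = sin^2((2j+1)*theta), where sin(theta) = sqrt(k/N).
N = 2^7 = 128, k = 15
sin(theta) = sqrt(k/N) = 0.3423265984
theta = arcsin(sqrt(k/N)) = 0.3493919925 rad
P(j) reaches its first maximum when (2j+1)*theta is as close as possible to pi/2, i.e. j = round(pi/(4*theta) - 1/2).
pi/(4*theta) - 1/2 = 1.7479
(For comparison, the common estimate pi/4 * sqrt(N/k) = 2.2943; the exact maximiser is used here.)
Optimal iterations = 2

2


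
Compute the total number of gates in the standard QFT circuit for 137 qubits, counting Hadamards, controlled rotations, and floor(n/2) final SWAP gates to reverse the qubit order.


Hadamard gates: 137
Controlled rotations: n*(n-1)/2 = 137*136/2 = 9316
SWAP gates: floor(n/2) = floor(137/2) = 68
Total = 137 + 9316 + 68
= 9521

9521
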